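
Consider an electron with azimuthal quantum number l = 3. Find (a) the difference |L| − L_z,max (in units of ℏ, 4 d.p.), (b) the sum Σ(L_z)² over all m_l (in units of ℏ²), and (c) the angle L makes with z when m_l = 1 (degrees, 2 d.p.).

|L|−L_z,max ≈ 0.4641ℏ; Σ(L_z)² = 28 ℏ²; θ(m_l=1) ≈ 73.22°

|L| − L_z,max = (2√3 − 3)ℏ ≈ 0.4641ℏ.
Σ m_l² = 28, so Σ(L_z)² = 28 ℏ².
For m_l = 1: cos θ = 1/√12, θ ≈ 73.22°.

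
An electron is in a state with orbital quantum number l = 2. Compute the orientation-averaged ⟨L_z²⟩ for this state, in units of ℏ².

⟨L_z²⟩ = 2 ℏ²

m_l ∈ {-2, -1, 0, 1, 2}.
Average of L_z² over 5 states: 10/5 ℏ² = 2 ℏ².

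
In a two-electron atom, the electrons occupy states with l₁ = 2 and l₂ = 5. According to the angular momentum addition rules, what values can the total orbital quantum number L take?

L = 3, 4, 5, 6, 7

The total orbital quantum number L ranges from |l₁ − l₂| to l₁ + l₂ in integer steps.
Allowed values: L = 3, 4, 5, 6, 7.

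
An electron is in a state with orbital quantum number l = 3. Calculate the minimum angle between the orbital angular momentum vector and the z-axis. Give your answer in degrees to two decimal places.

θ_min ≈ 30.00°

|L|² = l(l+1)ℏ² = 12ℏ², so |L| = 2√3 ℏ.
The smallest angle corresponds to the largest L_z, i.e. m_l = l = 3, giving L_z = 3ℏ.
cos θ_min = 3/√12, so θ_min ≈ 30.00°.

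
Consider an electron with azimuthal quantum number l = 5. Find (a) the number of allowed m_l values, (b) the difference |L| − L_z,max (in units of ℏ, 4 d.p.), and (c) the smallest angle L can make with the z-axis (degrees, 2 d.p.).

11 values; |L|−L_z,max ≈ 0.4772ℏ; θ_min ≈ 24.09°

There are 2l+1 = 11 values of m_l.
|L| − L_z,max = (√30 − 5)ℏ ≈ 0.4772ℏ.
cos θ_min = 5/√30, so θ_min ≈ 24.09°.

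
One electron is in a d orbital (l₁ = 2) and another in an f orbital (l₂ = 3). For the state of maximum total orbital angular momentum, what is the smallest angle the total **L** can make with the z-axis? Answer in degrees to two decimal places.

θ_min ≈ 24.09°

By the triangle rule, |l₁ − l₂| ≤ L ≤ l₁ + l₂.
L ∈ {1, 2, 3, 4, 5}.
The maximum is L = 5, with |L_tot| = ℏ√(5·6) = √30 ℏ.
The minimum angle with z is arccos(5/√30) ≈ 24.09°.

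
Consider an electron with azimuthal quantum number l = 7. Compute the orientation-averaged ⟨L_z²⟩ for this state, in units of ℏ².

m_l runs from −7 to 7, i.e. {-7, -6, -5, -4, -3, -2, -1, 0, 1, 2, 3, 4, 5, 6, 7}.
⟨L_z²⟩ = ℏ²·(Σ m_l²)/(2l+1) = ℏ²·280/15 = 18.67ℏ².

⟨L_z²⟩ = 18.67 ℏ²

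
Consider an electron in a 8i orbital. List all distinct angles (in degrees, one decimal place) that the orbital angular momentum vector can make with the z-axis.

θ ∈ {22.2°, 39.5°, 51.9°, 62.4°, 72.0°, 81.1°, 90.0°, 98.9°, 108.0°, 117.6°, 128.1°, 140.5°, 157.8°}

The 8i subshell has l = 6.
|L| = √(l(l+1)) ℏ = √42 ℏ.
cos θ = m_l/√42 for each m_l ∈ {-6, -5, -4, -3, -2, -1, 0, 1, 2, 3, 4, 5, 6}.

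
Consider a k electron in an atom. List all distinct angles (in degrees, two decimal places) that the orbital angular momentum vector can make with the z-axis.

θ ∈ {20.70°, 36.70°, 48.08°, 57.69°, 66.37°, 74.50°, 82.32°, 90.00°, 97.68°, 105.50°, 113.63°, 122.31°, 131.92°, 143.30°, 159.30°}

A k state has l = 7.
|L| = ℏ√(l(l+1)) = 2√14 ℏ.
cos θ = m_l/√56 for each m_l ∈ {-7, -6, -5, -4, -3, -2, -1, 0, 1, 2, 3, 4, 5, 6, 7}.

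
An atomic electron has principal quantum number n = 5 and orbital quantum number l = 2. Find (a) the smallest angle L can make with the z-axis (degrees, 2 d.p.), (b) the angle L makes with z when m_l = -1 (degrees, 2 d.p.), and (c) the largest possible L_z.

cos θ_min = 2/√6, so θ_min ≈ 35.26°.
For m_l = -1: cos θ = -1/√6, θ ≈ 114.09°.
L_z,max = lℏ = 2ℏ.

θ_min ≈ 35.26°; θ(m_l=-1) ≈ 114.09°; L_z,max = 2ℏ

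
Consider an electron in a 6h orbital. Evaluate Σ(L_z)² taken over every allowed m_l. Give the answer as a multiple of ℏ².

Σ(L_z)² = 110 ℏ²

For 6h, l = 5.
The allowed m_l values are -5, -4, -3, -2, -1, 0, 1, 2, 3, 4, 5.
Σ m_l² = 2·(1 + 4 + 9 + 16 + 25) = 110.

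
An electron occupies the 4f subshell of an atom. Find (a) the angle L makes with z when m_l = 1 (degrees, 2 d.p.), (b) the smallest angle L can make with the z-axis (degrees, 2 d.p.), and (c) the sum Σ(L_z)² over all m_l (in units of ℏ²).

For 4f, l = 3.
For m_l = 1: cos θ = 1/√12, θ ≈ 73.22°.
cos θ_min = 3/√12, so θ_min ≈ 30.00°.
Σ m_l² = 28, so Σ(L_z)² = 28 ℏ².

θ(m_l=1) ≈ 73.22°; θ_min ≈ 30.00°; Σ(L_z)² = 28 ℏ²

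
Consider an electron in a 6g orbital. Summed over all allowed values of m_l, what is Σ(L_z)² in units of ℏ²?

Σ(L_z)² = 60 ℏ²

The 6g subshell has l = 4.
The allowed m_l values are -4, -3, -2, -1, 0, 1, 2, 3, 4.
Σ m_l² = 2·(1 + 4 + 9 + 16) = 60.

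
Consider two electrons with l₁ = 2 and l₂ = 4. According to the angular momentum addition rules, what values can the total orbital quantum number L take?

By the triangle rule, |l₁ − l₂| ≤ L ≤ l₁ + l₂.
L ∈ {2, 3, 4, 5, 6}.

L = 2, 3, 4, 5, 6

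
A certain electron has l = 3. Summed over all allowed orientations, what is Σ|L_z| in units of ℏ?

m_l ∈ {-3, -2, -1, 0, 1, 2, 3}.
Σ|m_l| = 2·3(3+1)/2 = 12.

Σ|L_z| = 12 ℏ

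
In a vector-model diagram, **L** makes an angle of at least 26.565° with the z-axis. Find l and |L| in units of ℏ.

At minimum angle, m_l = l, so cos θ = l/√(l(l+1)); cos²θ = l/(l+1) = 0.8000.
l = cos²θ/sin²θ ≈ 4.
Then |L| = ℏ√(4·5) = 2√5 ℏ.

l = 4, |L| = 2√5 ℏ ≈ 4.472ℏ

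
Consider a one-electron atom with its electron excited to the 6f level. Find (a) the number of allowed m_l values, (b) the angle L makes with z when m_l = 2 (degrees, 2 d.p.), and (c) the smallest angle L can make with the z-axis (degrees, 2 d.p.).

The 6f level has l = 3.
There are 2l+1 = 7 values of m_l.
For m_l = 2: cos θ = 2/√12, θ ≈ 54.74°.
cos θ_min = 3/√12, so θ_min ≈ 30.00°.

7 values; θ(m_l=2) ≈ 54.74°; θ_min ≈ 30.00°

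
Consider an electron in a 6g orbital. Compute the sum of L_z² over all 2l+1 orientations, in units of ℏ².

Σ(L_z)² = 60 ℏ²

6g means n = 6, l = 4.
The allowed m_l values are -4, -3, -2, -1, 0, 1, 2, 3, 4.
Summing m² from −4 to 4: Σ m_l² = 60.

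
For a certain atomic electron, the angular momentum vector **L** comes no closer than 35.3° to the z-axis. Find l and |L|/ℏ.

cos²θ_min = l/(l+1) = 0.6661.
Thus l = 0.6661/(1 − 0.6661) ≈ 2.
Then |L| = ℏ√(2·3) = √6 ℏ.

l = 2, |L| = √6 ℏ ≈ 2.449ℏ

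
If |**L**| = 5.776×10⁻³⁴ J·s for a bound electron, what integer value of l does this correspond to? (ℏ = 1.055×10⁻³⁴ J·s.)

l = 5

In units of ℏ, |L| ≈ 5.475.
Set l(l+1) = 29.97; the integer solution is l = 5.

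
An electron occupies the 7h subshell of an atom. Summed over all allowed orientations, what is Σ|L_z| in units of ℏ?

The 7h subshell has l = 5.
m_l ∈ {-5, -4, -3, -2, -1, 0, 1, 2, 3, 4, 5}.
Σ|m_l| = 2·5(5+1)/2 = 30.

Σ|L_z| = 30 ℏ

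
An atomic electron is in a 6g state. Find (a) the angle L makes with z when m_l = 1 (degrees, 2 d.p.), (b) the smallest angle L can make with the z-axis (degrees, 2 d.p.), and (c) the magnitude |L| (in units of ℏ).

θ(m_l=1) ≈ 77.08°; θ_min ≈ 26.57°; |L| = 2√5 ℏ ≈ 4.472ℏ

6g means n = 6, l = 4.
For m_l = 1: cos θ = 1/√20, θ ≈ 77.08°.
cos θ_min = 4/√20, so θ_min ≈ 26.57°.
|L| = ℏ√(4·5) = 2√5 ℏ ≈ 4.472ℏ.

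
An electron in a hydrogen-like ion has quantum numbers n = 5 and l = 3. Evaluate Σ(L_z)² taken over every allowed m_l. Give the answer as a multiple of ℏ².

m_l ∈ {-3, -2, -1, 0, 1, 2, 3}.
Summing m² from −3 to 3: Σ m_l² = 28.

Σ(L_z)² = 28 ℏ²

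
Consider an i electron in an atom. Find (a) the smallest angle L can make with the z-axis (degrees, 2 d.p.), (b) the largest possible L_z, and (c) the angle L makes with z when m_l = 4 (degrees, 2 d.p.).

An i state has l = 6.
cos θ_min = 6/√42, so θ_min ≈ 22.21°.
L_z,max = lℏ = 6ℏ.
For m_l = 4: cos θ = 4/√42, θ ≈ 51.89°.

θ_min ≈ 22.21°; L_z,max = 6ℏ; θ(m_l=4) ≈ 51.89°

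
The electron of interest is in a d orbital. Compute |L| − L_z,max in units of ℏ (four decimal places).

For a d orbital, l = 2.
|L| = √6 ℏ ≈ 2.4495ℏ, while L_z,max = lℏ = 2ℏ.
The difference is (√6 − 2)ℏ ≈ 0.4495ℏ.

|L| − L_z,max ≈ 0.4495ℏ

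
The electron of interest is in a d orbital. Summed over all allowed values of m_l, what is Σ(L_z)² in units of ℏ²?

Σ(L_z)² = 10 ℏ²

The letter d corresponds to l = 2.
m_l ∈ {-2, -1, 0, 1, 2}.
Σ m_l² = 2·(1 + 4) = 10.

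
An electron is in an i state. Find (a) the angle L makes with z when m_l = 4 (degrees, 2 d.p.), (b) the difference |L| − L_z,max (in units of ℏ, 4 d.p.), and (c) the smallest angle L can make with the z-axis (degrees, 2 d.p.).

An i state has l = 6.
For m_l = 4: cos θ = 4/√42, θ ≈ 51.89°.
|L| − L_z,max = (√42 − 6)ℏ ≈ 0.4807ℏ.
cos θ_min = 6/√42, so θ_min ≈ 22.21°.

θ(m_l=4) ≈ 51.89°; |L|−L_z,max ≈ 0.4807ℏ; θ_min ≈ 22.21°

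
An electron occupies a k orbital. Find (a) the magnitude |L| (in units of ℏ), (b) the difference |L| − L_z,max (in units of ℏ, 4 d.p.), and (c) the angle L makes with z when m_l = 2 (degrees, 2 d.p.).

|L| = 2√14 ℏ ≈ 7.483ℏ; |L|−L_z,max ≈ 0.4833ℏ; θ(m_l=2) ≈ 74.50°

The letter k corresponds to l = 7.
|L| = ℏ√(7·8) = 2√14 ℏ ≈ 7.483ℏ.
|L| − L_z,max = (2√14 − 7)ℏ ≈ 0.4833ℏ.
For m_l = 2: cos θ = 2/√56, θ ≈ 74.50°.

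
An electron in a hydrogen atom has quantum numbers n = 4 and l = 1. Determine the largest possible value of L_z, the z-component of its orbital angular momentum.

L_z,max = 1ℏ

L_z = m_l ℏ with m_l ∈ {−1, …, 1}; the maximum is m_l = 1.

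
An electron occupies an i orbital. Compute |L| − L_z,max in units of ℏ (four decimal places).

|L| − L_z,max ≈ 0.4807ℏ

The letter i corresponds to l = 6.
|L| = √42 ℏ ≈ 6.4807ℏ, while L_z,max = lℏ = 6ℏ.
The difference is (√42 − 6)ℏ ≈ 0.4807ℏ.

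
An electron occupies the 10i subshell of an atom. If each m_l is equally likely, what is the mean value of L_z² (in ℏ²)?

For 10i, l = 6.
m_l runs from −6 to 6, i.e. {-6, -5, -4, -3, -2, -1, 0, 1, 2, 3, 4, 5, 6}.
⟨L_z²⟩ = ℏ²·(Σ m_l²)/(2l+1) = ℏ²·182/13 = 14ℏ².

⟨L_z²⟩ = 14 ℏ²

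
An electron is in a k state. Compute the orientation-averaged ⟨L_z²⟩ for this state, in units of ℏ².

⟨L_z²⟩ = 18.67 ℏ²

For a k orbital, l = 7.
m_l runs from −7 to 7, i.e. {-7, -6, -5, -4, -3, -2, -1, 0, 1, 2, 3, 4, 5, 6, 7}.
⟨L_z²⟩ = ℏ²·(Σ m_l²)/(2l+1) = ℏ²·280/15 = 18.67ℏ².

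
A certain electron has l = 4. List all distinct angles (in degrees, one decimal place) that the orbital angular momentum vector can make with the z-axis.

θ ∈ {26.6°, 47.9°, 63.4°, 77.1°, 90.0°, 102.9°, 116.6°, 132.1°, 153.4°}

|L| = ℏ√(l(l+1)) = 2√5 ℏ.
cos θ = m_l/√20 for each m_l ∈ {-4, -3, -2, -1, 0, 1, 2, 3, 4}.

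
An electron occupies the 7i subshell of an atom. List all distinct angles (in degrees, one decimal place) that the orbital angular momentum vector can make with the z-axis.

7i means n = 7, l = 6.
|L| = √(l(l+1)) ℏ = √42 ℏ.
cos θ = m_l/√42 for each m_l ∈ {-6, -5, -4, -3, -2, -1, 0, 1, 2, 3, 4, 5, 6}.

θ ∈ {22.2°, 39.5°, 51.9°, 62.4°, 72.0°, 81.1°, 90.0°, 98.9°, 108.0°, 117.6°, 128.1°, 140.5°, 157.8°}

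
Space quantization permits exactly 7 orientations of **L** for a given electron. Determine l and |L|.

l = 3, |L| = 2√3 ℏ ≈ 3.464ℏ

2l + 1 = 7 ⇒ l = 3.
|L| = ℏ√(l(l+1)) = ℏ√(3·4) = 2√3 ℏ.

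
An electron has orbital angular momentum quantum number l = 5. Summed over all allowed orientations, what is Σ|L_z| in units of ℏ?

m_l ∈ {-5, -4, -3, -2, -1, 0, 1, 2, 3, 4, 5}.
Σ|m_l| = l(l+1) = 30.

Σ|L_z| = 30 ℏ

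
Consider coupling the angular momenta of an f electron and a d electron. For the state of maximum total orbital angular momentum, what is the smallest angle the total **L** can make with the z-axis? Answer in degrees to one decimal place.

θ_min ≈ 24.1°

Angular momentum addition gives L = |l₁ − l₂|, …, l₁ + l₂.
So L can be 1, 2, 3, 4, 5.
The maximum is L = 5, with |L_tot| = ℏ√(5·6) = √30 ℏ.
The minimum angle with z is arccos(5/√30) ≈ 24.1°.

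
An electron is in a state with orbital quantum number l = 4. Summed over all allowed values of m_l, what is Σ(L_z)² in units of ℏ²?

Σ(L_z)² = 60 ℏ²

The allowed m_l values are -4, -3, -2, -1, 0, 1, 2, 3, 4.
Summing m² from −4 to 4: Σ m_l² = 60.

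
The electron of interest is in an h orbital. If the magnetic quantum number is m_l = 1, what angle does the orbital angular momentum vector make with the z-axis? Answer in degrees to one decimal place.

For an h orbital, l = 5.
|L|² = l(l+1)ℏ² = 30ℏ², so |L| = √30 ℏ.
L_z = m_l ℏ = 1ℏ.
cos θ = L_z/|L| = 1/√30, so θ ≈ 79.5°.

θ ≈ 79.5°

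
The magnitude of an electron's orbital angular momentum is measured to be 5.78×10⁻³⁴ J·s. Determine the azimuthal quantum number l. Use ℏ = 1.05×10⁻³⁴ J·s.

l = 5

Dividing by ℏ: |L|/ℏ ≈ 5.505.
(|L|/ℏ)² = l(l+1) ≈ 30.30 ⇒ l = 5.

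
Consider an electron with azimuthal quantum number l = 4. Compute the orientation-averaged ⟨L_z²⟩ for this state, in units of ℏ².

The allowed m_l values are -4, -3, -2, -1, 0, 1, 2, 3, 4.
⟨L_z²⟩ = ℏ²·(Σ m_l²)/(2l+1) = ℏ²·60/9 = 6.667ℏ².

⟨L_z²⟩ = 6.667 ℏ²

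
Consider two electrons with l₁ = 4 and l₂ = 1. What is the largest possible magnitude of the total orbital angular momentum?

By the triangle rule, |l₁ − l₂| ≤ L ≤ l₁ + l₂.
L ∈ {3, 4, 5}.
The largest magnitude corresponds to L = 5: |L_tot| = ℏ√(5·6) = √30 ℏ.

|L_tot|_max = √30 ℏ ≈ 5.477ℏ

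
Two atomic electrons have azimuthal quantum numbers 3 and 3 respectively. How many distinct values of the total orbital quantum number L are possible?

7

The total orbital quantum number L ranges from |l₁ − l₂| to l₁ + l₂ in integer steps.
L ∈ {0, 1, 2, 3, 4, 5, 6}.
That is 7 values.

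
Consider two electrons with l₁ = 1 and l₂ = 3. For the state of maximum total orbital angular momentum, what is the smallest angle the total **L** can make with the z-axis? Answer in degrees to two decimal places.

Angular momentum addition gives L = |l₁ − l₂|, …, l₁ + l₂.
So L can be 2, 3, 4.
The maximum is L = 4, with |L_tot| = ℏ√(4·5) = 2√5 ℏ.
The minimum angle with z is arccos(4/√20) ≈ 26.57°.

θ_min ≈ 26.57°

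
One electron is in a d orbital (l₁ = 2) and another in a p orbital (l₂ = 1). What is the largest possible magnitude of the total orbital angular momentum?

The total orbital quantum number L ranges from |l₁ − l₂| to l₁ + l₂ in integer steps.
Allowed values: L = 1, 2, 3.
The largest magnitude corresponds to L = 3: |L_tot| = ℏ√(3·4) = 2√3 ℏ.

|L_tot|_max = 2√3 ℏ ≈ 3.464ℏ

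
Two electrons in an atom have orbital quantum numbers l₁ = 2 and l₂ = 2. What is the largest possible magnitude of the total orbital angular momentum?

|L_tot|_max = 2√5 ℏ ≈ 4.472ℏ

By the triangle rule, |l₁ − l₂| ≤ L ≤ l₁ + l₂.
Allowed values: L = 0, 1, 2, 3, 4.
The largest magnitude corresponds to L = 4: |L_tot| = ℏ√(4·5) = 2√5 ℏ.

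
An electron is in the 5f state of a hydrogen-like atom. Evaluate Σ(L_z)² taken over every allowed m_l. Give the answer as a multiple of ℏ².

Σ(L_z)² = 28 ℏ²

The 5f subshell has l = 3.
m_l runs from −3 to 3, i.e. {-3, -2, -1, 0, 1, 2, 3}.
Σ m_l² = 2·(1 + 4 + 9) = 28.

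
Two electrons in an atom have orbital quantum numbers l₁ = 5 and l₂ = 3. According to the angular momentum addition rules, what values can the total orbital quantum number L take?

L = 2, 3, 4, 5, 6, 7, 8

The total orbital quantum number L ranges from |l₁ − l₂| to l₁ + l₂ in integer steps.
L ∈ {2, 3, 4, 5, 6, 7, 8}.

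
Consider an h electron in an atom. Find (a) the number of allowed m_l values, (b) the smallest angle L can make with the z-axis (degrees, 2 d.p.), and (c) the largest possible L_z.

11 values; θ_min ≈ 24.09°; L_z,max = 5ℏ

For an h orbital, l = 5.
There are 2l+1 = 11 values of m_l.
cos θ_min = 5/√30, so θ_min ≈ 24.09°.
L_z,max = lℏ = 5ℏ.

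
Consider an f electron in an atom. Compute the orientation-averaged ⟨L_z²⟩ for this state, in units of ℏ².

An f state has l = 3.
The allowed m_l values are -3, -2, -1, 0, 1, 2, 3.
⟨L_z²⟩ = ℏ²·l(l+1)/3 = 4ℏ².

⟨L_z²⟩ = 4 ℏ²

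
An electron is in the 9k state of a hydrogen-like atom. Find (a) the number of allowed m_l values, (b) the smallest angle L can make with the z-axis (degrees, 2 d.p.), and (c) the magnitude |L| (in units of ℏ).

For 9k, l = 7.
There are 2l+1 = 15 values of m_l.
cos θ_min = 7/√56, so θ_min ≈ 20.70°.
|L| = ℏ√(7·8) = 2√14 ℏ ≈ 7.483ℏ.

15 values; θ_min ≈ 20.70°; |L| = 2√14 ℏ ≈ 7.483ℏ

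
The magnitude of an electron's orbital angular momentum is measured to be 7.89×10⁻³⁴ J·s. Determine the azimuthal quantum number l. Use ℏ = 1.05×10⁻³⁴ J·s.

|L|/ℏ = (7.89×10⁻³⁴)/(1.05×10⁻³⁴) ≈ 7.514.
l(l+1) ≈ 7.514² ≈ 56.46, so l = 7.

l = 7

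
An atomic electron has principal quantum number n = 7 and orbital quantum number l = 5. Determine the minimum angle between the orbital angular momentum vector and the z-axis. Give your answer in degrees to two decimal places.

θ_min ≈ 24.09°

|L| = ℏ√(l(l+1)) = √30 ℏ.
The smallest angle corresponds to the largest L_z, i.e. m_l = l = 5, giving L_z = 5ℏ.
cos θ_min = 5/√30, so θ_min ≈ 24.09°.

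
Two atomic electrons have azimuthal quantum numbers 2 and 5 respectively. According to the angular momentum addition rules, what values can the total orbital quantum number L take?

L = 3, 4, 5, 6, 7

By the triangle rule, |l₁ − l₂| ≤ L ≤ l₁ + l₂.
Allowed values: L = 3, 4, 5, 6, 7.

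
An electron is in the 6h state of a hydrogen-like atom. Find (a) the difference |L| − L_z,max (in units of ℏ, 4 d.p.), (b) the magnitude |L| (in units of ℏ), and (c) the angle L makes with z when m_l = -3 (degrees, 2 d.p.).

|L|−L_z,max ≈ 0.4772ℏ; |L| = √30 ℏ ≈ 5.477ℏ; θ(m_l=-3) ≈ 123.21°

The 6h subshell has l = 5.
|L| − L_z,max = (√30 − 5)ℏ ≈ 0.4772ℏ.
|L| = ℏ√(5·6) = √30 ℏ ≈ 5.477ℏ.
For m_l = -3: cos θ = -3/√30, θ ≈ 123.21°.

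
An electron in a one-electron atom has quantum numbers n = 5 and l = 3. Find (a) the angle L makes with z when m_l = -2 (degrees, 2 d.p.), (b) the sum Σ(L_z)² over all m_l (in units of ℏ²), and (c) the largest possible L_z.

For m_l = -2: cos θ = -2/√12, θ ≈ 125.26°.
Σ m_l² = 28, so Σ(L_z)² = 28 ℏ².
L_z,max = lℏ = 3ℏ.

θ(m_l=-2) ≈ 125.26°; Σ(L_z)² = 28 ℏ²; L_z,max = 3ℏ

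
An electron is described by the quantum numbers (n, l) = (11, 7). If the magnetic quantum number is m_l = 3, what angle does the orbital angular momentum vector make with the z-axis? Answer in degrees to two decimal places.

|L| = √(l(l+1)) ℏ = 2√14 ℏ.
L_z = m_l ℏ = 3ℏ.
cos θ = L_z/|L| = 3/√56, so θ ≈ 66.37°.

θ ≈ 66.37°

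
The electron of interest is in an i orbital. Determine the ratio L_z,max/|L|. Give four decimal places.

For an i orbital, l = 6.
|L| = √42 ℏ ≈ 6.4807ℏ, while L_z,max = lℏ = 6ℏ.
L_z,max/|L| = 6/√42 = 0.9258.

L_z,max/|L| = 0.9258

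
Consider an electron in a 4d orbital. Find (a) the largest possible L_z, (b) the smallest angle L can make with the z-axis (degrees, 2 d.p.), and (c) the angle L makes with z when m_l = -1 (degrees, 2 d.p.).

L_z,max = 2ℏ; θ_min ≈ 35.26°; θ(m_l=-1) ≈ 114.09°

For 4d, l = 2.
L_z,max = lℏ = 2ℏ.
cos θ_min = 2/√6, so θ_min ≈ 35.26°.
For m_l = -1: cos θ = -1/√6, θ ≈ 114.09°.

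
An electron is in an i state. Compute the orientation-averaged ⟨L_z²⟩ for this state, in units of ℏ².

⟨L_z²⟩ = 14 ℏ²

The letter i corresponds to l = 6.
m_l ∈ {-6, -5, -4, -3, -2, -1, 0, 1, 2, 3, 4, 5, 6}.
⟨L_z²⟩ = ℏ²·(Σ m_l²)/(2l+1) = ℏ²·182/13 = 14ℏ².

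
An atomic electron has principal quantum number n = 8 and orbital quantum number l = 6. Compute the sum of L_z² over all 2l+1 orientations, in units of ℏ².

Σ(L_z)² = 182 ℏ²

The allowed m_l values are -6, -5, -4, -3, -2, -1, 0, 1, 2, 3, 4, 5, 6.
Summing m² from −6 to 6: Σ m_l² = 182.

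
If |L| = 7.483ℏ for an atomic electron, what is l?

l = 7

(|L|/ℏ)² = l(l+1) = 56.
The positive root is l = 7.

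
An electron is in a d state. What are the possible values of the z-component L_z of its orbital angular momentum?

L_z ∈ {−2ℏ, −ℏ, 0, ℏ, 2ℏ}

The letter d corresponds to l = 2.
L_z = m_l ℏ with m_l ranging from −l to +l in integer steps.
For l = 2: m_l ∈ {-2, -1, 0, 1, 2}.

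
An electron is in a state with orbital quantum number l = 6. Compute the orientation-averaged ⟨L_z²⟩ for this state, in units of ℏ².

m_l runs from −6 to 6, i.e. {-6, -5, -4, -3, -2, -1, 0, 1, 2, 3, 4, 5, 6}.
⟨L_z²⟩ = ℏ²·(Σ m_l²)/(2l+1) = ℏ²·182/13 = 14ℏ².

⟨L_z²⟩ = 14 ℏ²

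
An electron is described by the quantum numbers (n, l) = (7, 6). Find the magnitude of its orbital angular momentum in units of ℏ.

|L| = √42 ℏ ≈ 6.481ℏ

|L| = ℏ√(l(l+1)) = ℏ√(6·7) = √42 ℏ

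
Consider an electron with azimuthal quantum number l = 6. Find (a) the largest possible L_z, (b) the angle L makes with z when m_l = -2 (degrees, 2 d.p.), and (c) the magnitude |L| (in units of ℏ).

L_z,max = 6ℏ; θ(m_l=-2) ≈ 107.98°; |L| = √42 ℏ ≈ 6.481ℏ

L_z,max = lℏ = 6ℏ.
For m_l = -2: cos θ = -2/√42, θ ≈ 107.98°.
|L| = ℏ√(6·7) = √42 ℏ ≈ 6.481ℏ.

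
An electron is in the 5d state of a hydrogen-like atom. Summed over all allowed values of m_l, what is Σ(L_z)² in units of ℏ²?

For 5d, l = 2.
The allowed m_l values are -2, -1, 0, 1, 2.
Σ m_l² = 2·(1 + 4) = 10.

Σ(L_z)² = 10 ℏ²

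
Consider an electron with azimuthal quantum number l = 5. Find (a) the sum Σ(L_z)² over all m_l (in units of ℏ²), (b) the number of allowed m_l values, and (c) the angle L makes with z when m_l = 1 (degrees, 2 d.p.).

Σ m_l² = 110, so Σ(L_z)² = 110 ℏ².
There are 2l+1 = 11 values of m_l.
For m_l = 1: cos θ = 1/√30, θ ≈ 79.48°.

Σ(L_z)² = 110 ℏ²; 11 values; θ(m_l=1) ≈ 79.48°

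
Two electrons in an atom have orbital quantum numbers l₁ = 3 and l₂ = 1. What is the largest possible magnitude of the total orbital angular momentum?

By the triangle rule, |l₁ − l₂| ≤ L ≤ l₁ + l₂.
Allowed values: L = 2, 3, 4.
The largest magnitude corresponds to L = 4: |L_tot| = ℏ√(4·5) = 2√5 ℏ.

|L_tot|_max = 2√5 ℏ ≈ 4.472ℏ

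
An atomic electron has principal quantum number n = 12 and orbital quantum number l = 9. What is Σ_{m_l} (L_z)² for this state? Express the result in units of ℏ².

Σ(L_z)² = 570 ℏ²

m_l runs from −9 to 9, i.e. {-9, -8, -7, -6, -5, -4, -3, -2, -1, 0, 1, 2, 3, 4, 5, 6, 7, 8, 9}.
Summing m² from −9 to 9: Σ m_l² = 570.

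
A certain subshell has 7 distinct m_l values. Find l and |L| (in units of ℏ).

l = 3, |L| = 2√3 ℏ ≈ 3.464ℏ

2l + 1 = 7 ⇒ l = 3.
Then |L| = √(l(l+1)) ℏ = 2√3 ℏ.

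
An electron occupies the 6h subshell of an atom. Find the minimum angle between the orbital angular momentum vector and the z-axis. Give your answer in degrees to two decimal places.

The 6h subshell has l = 5.
|L|² = l(l+1)ℏ² = 30ℏ², so |L| = √30 ℏ.
The smallest angle corresponds to the largest L_z, i.e. m_l = l = 5, giving L_z = 5ℏ.
cos θ_min = 5/√30, so θ_min ≈ 24.09°.

θ_min ≈ 24.09°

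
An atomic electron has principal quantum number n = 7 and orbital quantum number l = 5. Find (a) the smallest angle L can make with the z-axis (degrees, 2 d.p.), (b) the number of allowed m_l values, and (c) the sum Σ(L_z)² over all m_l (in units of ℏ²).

cos θ_min = 5/√30, so θ_min ≈ 24.09°.
There are 2l+1 = 11 values of m_l.
Σ m_l² = 110, so Σ(L_z)² = 110 ℏ².

θ_min ≈ 24.09°; 11 values; Σ(L_z)² = 110 ℏ²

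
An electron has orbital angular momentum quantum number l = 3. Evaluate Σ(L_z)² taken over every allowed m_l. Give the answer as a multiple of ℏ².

Σ(L_z)² = 28 ℏ²

The allowed m_l values are -3, -2, -1, 0, 1, 2, 3.
Σ m_l² = 2·(1 + 4 + 9) = 28.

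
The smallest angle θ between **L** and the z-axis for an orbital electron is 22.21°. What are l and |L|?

l = 6, |L| = √42 ℏ ≈ 6.481ℏ

cos θ_min = l/√(l(l+1)) = √(l/(l+1)), so l/(l+1) = cos²(22.21°) = 0.8571.
Thus l = 0.8571/(1 − 0.8571) ≈ 6.
Then |L| = ℏ√(6·7) = √42 ℏ.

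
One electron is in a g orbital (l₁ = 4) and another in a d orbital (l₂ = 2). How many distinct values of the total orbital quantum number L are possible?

By the triangle rule, |l₁ − l₂| ≤ L ≤ l₁ + l₂.
L ∈ {2, 3, 4, 5, 6}.
That is 5 values.

5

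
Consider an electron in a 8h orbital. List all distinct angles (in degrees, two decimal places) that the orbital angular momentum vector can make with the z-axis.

θ ∈ {24.09°, 43.09°, 56.79°, 68.58°, 79.48°, 90.00°, 100.52°, 111.42°, 123.21°, 136.91°, 155.91°}

8h means n = 8, l = 5.
|L| = ℏ√(l(l+1)) = √30 ℏ.
cos θ = m_l/√30 for each m_l ∈ {-5, -4, -3, -2, -1, 0, 1, 2, 3, 4, 5}.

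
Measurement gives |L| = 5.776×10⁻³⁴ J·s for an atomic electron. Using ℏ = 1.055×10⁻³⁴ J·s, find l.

Dividing by ℏ: |L|/ℏ ≈ 5.475.
l(l+1) ≈ 5.475² ≈ 29.97, so l = 5.

l = 5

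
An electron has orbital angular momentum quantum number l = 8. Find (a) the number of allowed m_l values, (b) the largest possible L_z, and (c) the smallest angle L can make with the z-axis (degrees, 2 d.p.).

There are 2l+1 = 17 values of m_l.
L_z,max = lℏ = 8ℏ.
cos θ_min = 8/√72, so θ_min ≈ 19.47°.

17 values; L_z,max = 8ℏ; θ_min ≈ 19.47°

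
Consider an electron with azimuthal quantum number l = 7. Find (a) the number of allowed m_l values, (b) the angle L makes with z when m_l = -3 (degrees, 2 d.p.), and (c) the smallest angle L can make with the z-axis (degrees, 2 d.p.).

There are 2l+1 = 15 values of m_l.
For m_l = -3: cos θ = -3/√56, θ ≈ 113.63°.
cos θ_min = 7/√56, so θ_min ≈ 20.70°.

15 values; θ(m_l=-3) ≈ 113.63°; θ_min ≈ 20.70°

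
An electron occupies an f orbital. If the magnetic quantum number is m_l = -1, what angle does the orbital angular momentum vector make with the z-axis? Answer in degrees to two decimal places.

An f state has l = 3.
|L|² = l(l+1)ℏ² = 12ℏ², so |L| = 2√3 ℏ.
L_z = m_l ℏ = −1ℏ.
cos θ = L_z/|L| = -1/√12, so θ ≈ 106.78°.

θ ≈ 106.78°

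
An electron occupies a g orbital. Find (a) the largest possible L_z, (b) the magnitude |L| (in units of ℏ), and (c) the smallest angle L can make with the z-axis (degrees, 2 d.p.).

A g state has l = 4.
L_z,max = lℏ = 4ℏ.
|L| = ℏ√(4·5) = 2√5 ℏ ≈ 4.472ℏ.
cos θ_min = 4/√20, so θ_min ≈ 26.57°.

L_z,max = 4ℏ; |L| = 2√5 ℏ ≈ 4.472ℏ; θ_min ≈ 26.57°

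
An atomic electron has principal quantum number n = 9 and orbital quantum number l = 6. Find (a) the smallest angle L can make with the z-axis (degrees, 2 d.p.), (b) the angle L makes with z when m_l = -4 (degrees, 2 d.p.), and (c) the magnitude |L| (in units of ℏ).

cos θ_min = 6/√42, so θ_min ≈ 22.21°.
For m_l = -4: cos θ = -4/√42, θ ≈ 128.11°.
|L| = ℏ√(6·7) = √42 ℏ ≈ 6.481ℏ.

θ_min ≈ 22.21°; θ(m_l=-4) ≈ 128.11°; |L| = √42 ℏ ≈ 6.481ℏ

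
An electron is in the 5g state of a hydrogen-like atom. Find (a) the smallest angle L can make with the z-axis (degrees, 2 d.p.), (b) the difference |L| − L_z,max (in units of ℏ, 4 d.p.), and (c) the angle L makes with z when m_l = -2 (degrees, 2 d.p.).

θ_min ≈ 26.57°; |L|−L_z,max ≈ 0.4721ℏ; θ(m_l=-2) ≈ 116.57°

For 5g, l = 4.
cos θ_min = 4/√20, so θ_min ≈ 26.57°.
|L| − L_z,max = (2√5 − 4)ℏ ≈ 0.4721ℏ.
For m_l = -2: cos θ = -2/√20, θ ≈ 116.57°.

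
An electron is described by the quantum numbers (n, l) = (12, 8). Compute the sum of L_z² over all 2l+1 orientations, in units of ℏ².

m_l ∈ {-8, -7, -6, -5, -4, -3, -2, -1, 0, 1, 2, 3, 4, 5, 6, 7, 8}.
Σ m_l² = 2·(1 + 4 + 9 + 16 + 25 + 36 + 49 + 64) = 408.

Σ(L_z)² = 408 ℏ²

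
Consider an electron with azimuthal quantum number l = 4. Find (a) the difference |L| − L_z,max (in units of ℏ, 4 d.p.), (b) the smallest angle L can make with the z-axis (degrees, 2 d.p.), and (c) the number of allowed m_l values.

|L|−L_z,max ≈ 0.4721ℏ; θ_min ≈ 26.57°; 9 values

|L| − L_z,max = (2√5 − 4)ℏ ≈ 0.4721ℏ.
cos θ_min = 4/√20, so θ_min ≈ 26.57°.
There are 2l+1 = 9 values of m_l.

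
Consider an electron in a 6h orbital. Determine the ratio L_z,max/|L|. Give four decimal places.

The 6h subshell has l = 5.
|L| = √30 ℏ ≈ 5.4772ℏ, while L_z,max = lℏ = 5ℏ.
L_z,max/|L| = 5/√30 = 0.9129.

L_z,max/|L| = 0.9129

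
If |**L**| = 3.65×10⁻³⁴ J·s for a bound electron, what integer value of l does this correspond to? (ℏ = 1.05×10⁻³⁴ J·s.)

l = 3

In units of ℏ, |L| ≈ 3.476.
Set l(l+1) = 12.08; the integer solution is l = 3.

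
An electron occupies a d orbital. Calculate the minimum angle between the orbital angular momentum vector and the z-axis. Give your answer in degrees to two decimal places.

A d state has l = 2.
|L| = √(l(l+1)) ℏ = √6 ℏ.
The smallest angle corresponds to the largest L_z, i.e. m_l = l = 2, giving L_z = 2ℏ.
cos θ_min = 2/√6, so θ_min ≈ 35.26°.

θ_min ≈ 35.26°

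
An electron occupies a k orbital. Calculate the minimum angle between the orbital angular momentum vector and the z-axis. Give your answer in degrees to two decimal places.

For a k orbital, l = 7.
|L| = ℏ√(l(l+1)) = 2√14 ℏ.
The smallest angle corresponds to the largest L_z, i.e. m_l = l = 7, giving L_z = 7ℏ.
cos θ_min = 7/√56, so θ_min ≈ 20.70°.

θ_min ≈ 20.70°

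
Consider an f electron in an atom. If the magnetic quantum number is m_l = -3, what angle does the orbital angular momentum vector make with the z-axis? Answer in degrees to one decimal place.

θ ≈ 150.0°

The letter f corresponds to l = 3.
|L|² = l(l+1)ℏ² = 12ℏ², so |L| = 2√3 ℏ.
L_z = m_l ℏ = −3ℏ.
cos θ = L_z/|L| = -3/√12, so θ ≈ 150.0°.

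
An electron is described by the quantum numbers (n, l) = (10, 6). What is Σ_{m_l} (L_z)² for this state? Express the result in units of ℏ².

The allowed m_l values are -6, -5, -4, -3, -2, -1, 0, 1, 2, 3, 4, 5, 6.
Summing m² from −6 to 6: Σ m_l² = 182.

Σ(L_z)² = 182 ℏ²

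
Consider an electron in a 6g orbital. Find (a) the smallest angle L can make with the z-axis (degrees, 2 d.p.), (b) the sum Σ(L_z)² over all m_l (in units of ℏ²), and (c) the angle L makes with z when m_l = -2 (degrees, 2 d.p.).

The 6g subshell has l = 4.
cos θ_min = 4/√20, so θ_min ≈ 26.57°.
Σ m_l² = 60, so Σ(L_z)² = 60 ℏ².
For m_l = -2: cos θ = -2/√20, θ ≈ 116.57°.

θ_min ≈ 26.57°; Σ(L_z)² = 60 ℏ²; θ(m_l=-2) ≈ 116.57°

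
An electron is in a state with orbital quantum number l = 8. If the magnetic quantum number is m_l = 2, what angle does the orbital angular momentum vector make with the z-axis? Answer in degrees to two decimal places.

|L|² = l(l+1)ℏ² = 72ℏ², so |L| = 6√2 ℏ.
L_z = m_l ℏ = 2ℏ.
cos θ = L_z/|L| = 2/√72, so θ ≈ 76.37°.

θ ≈ 76.37°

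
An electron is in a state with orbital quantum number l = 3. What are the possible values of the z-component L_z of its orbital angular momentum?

L_z = m_l ℏ with m_l ranging from −l to +l in integer steps.
For l = 3: m_l ∈ {-3, -2, -1, 0, 1, 2, 3}.

L_z ∈ {−3ℏ, −2ℏ, −ℏ, 0, ℏ, 2ℏ, 3ℏ}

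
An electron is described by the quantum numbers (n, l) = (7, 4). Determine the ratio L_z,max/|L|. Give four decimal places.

|L| = 2√5 ℏ ≈ 4.4721ℏ, while L_z,max = lℏ = 4ℏ.
L_z,max/|L| = 4/√20 = 0.8944.

L_z,max/|L| = 0.8944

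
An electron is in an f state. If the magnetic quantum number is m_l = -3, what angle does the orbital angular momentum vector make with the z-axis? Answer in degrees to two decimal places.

An f state has l = 3.
|L| = √(l(l+1)) ℏ = 2√3 ℏ.
L_z = m_l ℏ = −3ℏ.
cos θ = L_z/|L| = -3/√12, so θ ≈ 150.00°.

θ ≈ 150.00°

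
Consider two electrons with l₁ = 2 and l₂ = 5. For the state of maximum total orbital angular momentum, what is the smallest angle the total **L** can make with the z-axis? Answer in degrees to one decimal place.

θ_min ≈ 20.7°

Angular momentum addition gives L = |l₁ − l₂|, …, l₁ + l₂.
So L can be 3, 4, 5, 6, 7.
The maximum is L = 7, with |L_tot| = ℏ√(7·8) = 2√14 ℏ.
The minimum angle with z is arccos(7/√56) ≈ 20.7°.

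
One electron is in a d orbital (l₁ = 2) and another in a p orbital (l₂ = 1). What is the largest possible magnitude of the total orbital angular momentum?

|L_tot|_max = 2√3 ℏ ≈ 3.464ℏ

The total orbital quantum number L ranges from |l₁ − l₂| to l₁ + l₂ in integer steps.
So L can be 1, 2, 3.
The largest magnitude corresponds to L = 3: |L_tot| = ℏ√(3·4) = 2√3 ℏ.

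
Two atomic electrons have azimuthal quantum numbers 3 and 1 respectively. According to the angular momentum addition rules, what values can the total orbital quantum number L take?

The total orbital quantum number L ranges from |l₁ − l₂| to l₁ + l₂ in integer steps.
So L can be 2, 3, 4.

L = 2, 3, 4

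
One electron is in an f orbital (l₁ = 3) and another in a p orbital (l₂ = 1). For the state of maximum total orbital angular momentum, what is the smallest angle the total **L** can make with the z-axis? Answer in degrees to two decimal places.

θ_min ≈ 26.57°

By the triangle rule, |l₁ − l₂| ≤ L ≤ l₁ + l₂.
L ∈ {2, 3, 4}.
The maximum is L = 4, with |L_tot| = ℏ√(4·5) = 2√5 ℏ.
The minimum angle with z is arccos(4/√20) ≈ 26.57°.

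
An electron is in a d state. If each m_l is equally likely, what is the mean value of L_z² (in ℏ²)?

⟨L_z²⟩ = 2 ℏ²

The letter d corresponds to l = 2.
m_l ∈ {-2, -1, 0, 1, 2}.
Average of L_z² over 5 states: 10/5 ℏ² = 2 ℏ².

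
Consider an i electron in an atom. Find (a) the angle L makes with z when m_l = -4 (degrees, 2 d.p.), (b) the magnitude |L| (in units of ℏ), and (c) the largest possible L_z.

An i state has l = 6.
For m_l = -4: cos θ = -4/√42, θ ≈ 128.11°.
|L| = ℏ√(6·7) = √42 ℏ ≈ 6.481ℏ.
L_z,max = lℏ = 6ℏ.

θ(m_l=-4) ≈ 128.11°; |L| = √42 ℏ ≈ 6.481ℏ; L_z,max = 6ℏ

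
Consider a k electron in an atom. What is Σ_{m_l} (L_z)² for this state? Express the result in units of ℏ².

Σ(L_z)² = 280 ℏ²

The letter k corresponds to l = 7.
m_l ∈ {-7, -6, -5, -4, -3, -2, -1, 0, 1, 2, 3, 4, 5, 6, 7}.
Σ m_l² = l(l+1)(2l+1)/3 = 7·8·15/3 = 280.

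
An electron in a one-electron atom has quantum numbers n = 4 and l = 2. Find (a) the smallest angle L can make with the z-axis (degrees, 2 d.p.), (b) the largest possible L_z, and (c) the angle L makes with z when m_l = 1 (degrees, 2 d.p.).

θ_min ≈ 35.26°; L_z,max = 2ℏ; θ(m_l=1) ≈ 65.91°

cos θ_min = 2/√6, so θ_min ≈ 35.26°.
L_z,max = lℏ = 2ℏ.
For m_l = 1: cos θ = 1/√6, θ ≈ 65.91°.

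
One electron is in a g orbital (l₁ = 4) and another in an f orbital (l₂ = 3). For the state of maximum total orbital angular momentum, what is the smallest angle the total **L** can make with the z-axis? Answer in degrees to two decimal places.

By the triangle rule, |l₁ − l₂| ≤ L ≤ l₁ + l₂.
So L can be 1, 2, 3, 4, 5, 6, 7.
The maximum is L = 7, with |L_tot| = ℏ√(7·8) = 2√14 ℏ.
The minimum angle with z is arccos(7/√56) ≈ 20.70°.

θ_min ≈ 20.70°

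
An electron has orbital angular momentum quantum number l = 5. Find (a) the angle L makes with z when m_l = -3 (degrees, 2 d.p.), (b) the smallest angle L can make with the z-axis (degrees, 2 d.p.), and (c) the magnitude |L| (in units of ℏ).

θ(m_l=-3) ≈ 123.21°; θ_min ≈ 24.09°; |L| = √30 ℏ ≈ 5.477ℏ

For m_l = -3: cos θ = -3/√30, θ ≈ 123.21°.
cos θ_min = 5/√30, so θ_min ≈ 24.09°.
|L| = ℏ√(5·6) = √30 ℏ ≈ 5.477ℏ.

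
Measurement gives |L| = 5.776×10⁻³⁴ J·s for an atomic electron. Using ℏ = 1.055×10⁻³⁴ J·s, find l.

Dividing by ℏ: |L|/ℏ ≈ 5.475.
(|L|/ℏ)² = l(l+1) ≈ 29.97 ⇒ l = 5.

l = 5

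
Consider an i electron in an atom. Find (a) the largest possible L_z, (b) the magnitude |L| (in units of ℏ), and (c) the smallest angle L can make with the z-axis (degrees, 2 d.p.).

L_z,max = 6ℏ; |L| = √42 ℏ ≈ 6.481ℏ; θ_min ≈ 22.21°

For an i orbital, l = 6.
L_z,max = lℏ = 6ℏ.
|L| = ℏ√(6·7) = √42 ℏ ≈ 6.481ℏ.
cos θ_min = 6/√42, so θ_min ≈ 22.21°.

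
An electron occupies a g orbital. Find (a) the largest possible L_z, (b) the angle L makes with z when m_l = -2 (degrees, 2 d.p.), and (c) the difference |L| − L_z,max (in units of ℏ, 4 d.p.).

L_z,max = 4ℏ; θ(m_l=-2) ≈ 116.57°; |L|−L_z,max ≈ 0.4721ℏ

The letter g corresponds to l = 4.
L_z,max = lℏ = 4ℏ.
For m_l = -2: cos θ = -2/√20, θ ≈ 116.57°.
|L| − L_z,max = (2√5 − 4)ℏ ≈ 0.4721ℏ.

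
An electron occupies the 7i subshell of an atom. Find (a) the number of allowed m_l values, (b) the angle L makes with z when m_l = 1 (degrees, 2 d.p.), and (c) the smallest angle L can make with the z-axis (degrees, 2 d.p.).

13 values; θ(m_l=1) ≈ 81.12°; θ_min ≈ 22.21°

7i means n = 7, l = 6.
There are 2l+1 = 13 values of m_l.
For m_l = 1: cos θ = 1/√42, θ ≈ 81.12°.
cos θ_min = 6/√42, so θ_min ≈ 22.21°.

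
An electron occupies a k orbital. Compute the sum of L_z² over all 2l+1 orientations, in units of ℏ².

For a k orbital, l = 7.
m_l runs from −7 to 7, i.e. {-7, -6, -5, -4, -3, -2, -1, 0, 1, 2, 3, 4, 5, 6, 7}.
Σ m_l² = l(l+1)(2l+1)/3 = 7·8·15/3 = 280.

Σ(L_z)² = 280 ℏ²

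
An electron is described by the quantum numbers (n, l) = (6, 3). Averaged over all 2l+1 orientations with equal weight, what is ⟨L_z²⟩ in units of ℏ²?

⟨L_z²⟩ = 4 ℏ²

The allowed m_l values are -3, -2, -1, 0, 1, 2, 3.
⟨L_z²⟩ = ℏ²·(Σ m_l²)/(2l+1) = ℏ²·28/7 = 4ℏ².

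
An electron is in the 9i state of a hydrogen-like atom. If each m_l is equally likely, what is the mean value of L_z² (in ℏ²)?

⟨L_z²⟩ = 14 ℏ²

9i means n = 9, l = 6.
The allowed m_l values are -6, -5, -4, -3, -2, -1, 0, 1, 2, 3, 4, 5, 6.
⟨L_z²⟩ = ℏ²·(Σ m_l²)/(2l+1) = ℏ²·182/13 = 14ℏ².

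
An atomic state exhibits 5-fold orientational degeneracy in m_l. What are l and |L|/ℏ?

l = 2, |L| = √6 ℏ ≈ 2.449ℏ

5 = 2l + 1, so l = (5−1)/2 = 2.
Then |L| = √(l(l+1)) ℏ = √6 ℏ.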